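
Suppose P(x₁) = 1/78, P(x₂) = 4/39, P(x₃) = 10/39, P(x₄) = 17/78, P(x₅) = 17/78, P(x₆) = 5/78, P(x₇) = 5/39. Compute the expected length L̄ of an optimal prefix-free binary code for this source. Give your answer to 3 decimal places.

Repeatedly combine the two least-probable nodes; the expected code length is the sum of the merged weights.
merge 1/78 + 5/78 → 1/13
merge 1/13 + 4/39 → 7/39
merge 5/39 + 7/39 → 4/13
merge 17/78 + 17/78 → 17/39
merge 10/39 + 4/13 → 22/39
merge 17/39 + 22/39 → 1
L = 1/13 + 7/39 + 4/13 + 17/39 + 22/39 + 1 = 100/39 ≈ 2.564 bits/symbol.

2.564 bits/symbol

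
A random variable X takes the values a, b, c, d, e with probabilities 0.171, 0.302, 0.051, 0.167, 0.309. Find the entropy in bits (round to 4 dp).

H = −Σ pᵢ log₂ pᵢ.
−0.171·log₂(0.171) = 0.4357
−0.302·log₂(0.302) = 0.5217
−0.051·log₂(0.051) = 0.2190
−0.167·log₂(0.167) = 0.4312
−0.309·log₂(0.309) = 0.5235
Sum ≈ 2.1311 → 2.1311 bits.

2.1311 bits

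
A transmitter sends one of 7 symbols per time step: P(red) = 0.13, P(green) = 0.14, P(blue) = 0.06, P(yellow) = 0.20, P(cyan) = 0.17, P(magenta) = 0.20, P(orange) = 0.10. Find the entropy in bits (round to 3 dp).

H = −Σ pᵢ log₂ pᵢ.
−0.13·log₂(0.13) = 0.3826
−0.14·log₂(0.14) = 0.3971
−0.06·log₂(0.06) = 0.2435
−0.20·log₂(0.20) = 0.4644
−0.17·log₂(0.17) = 0.4346
−0.20·log₂(0.20) = 0.4644
−0.10·log₂(0.10) = 0.3322
Sum ≈ 2.7188 → 2.719 bits.

2.719 bits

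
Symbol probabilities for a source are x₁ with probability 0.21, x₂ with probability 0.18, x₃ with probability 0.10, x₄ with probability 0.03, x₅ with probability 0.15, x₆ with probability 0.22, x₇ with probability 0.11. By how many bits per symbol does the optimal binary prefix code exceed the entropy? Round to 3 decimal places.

0.057 bits

Entropy H = −Σ p log₂ p ≈ 2.6435 bits.
Huffman merges: 3/100+1/10→13/100; 11/100+13/100→6/25; 3/20+9/50→33/100; 21/100+11/50→43/100; 6/25+33/100→57/100; 43/100+57/100→1. L = 27/10 ≈ 2.7000.
L − H = 2.7000 − 2.6435 = 0.057 bits.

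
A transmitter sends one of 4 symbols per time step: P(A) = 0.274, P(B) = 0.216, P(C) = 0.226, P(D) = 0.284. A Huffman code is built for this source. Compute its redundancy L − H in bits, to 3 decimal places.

Entropy H = −Σ p log₂ p ≈ 1.9900 bits.
Huffman merges: 27/125+113/500→221/500; 137/500+71/250→279/500; 221/500+279/500→1. L = 2 ≈ 2.0000.
L − H = 2.0000 − 1.9900 = 0.010 bits.

0.010 bits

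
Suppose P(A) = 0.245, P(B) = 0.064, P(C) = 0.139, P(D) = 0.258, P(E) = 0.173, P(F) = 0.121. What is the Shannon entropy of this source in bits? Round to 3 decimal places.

2.458 bits

H = −Σ pᵢ log₂ pᵢ.
−0.245·log₂(0.245) = 0.4971
−0.064·log₂(0.064) = 0.2538
−0.139·log₂(0.139) = 0.3957
−0.258·log₂(0.258) = 0.5043
−0.173·log₂(0.173) = 0.4379
−0.121·log₂(0.121) = 0.3687
Sum ≈ 2.4575 → 2.458 bits.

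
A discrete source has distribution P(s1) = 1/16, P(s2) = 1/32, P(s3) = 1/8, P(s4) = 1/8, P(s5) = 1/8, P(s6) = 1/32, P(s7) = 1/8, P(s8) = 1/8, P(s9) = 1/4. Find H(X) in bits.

2.9375 bits

Each probability is a power of 1/2, so log₂(1/p) is an integer.
H = Σ p·log₂(1/p) = 1/16·4 + 1/32·5 + 1/8·3 + 1/8·3 + 1/8·3 + 1/32·5 + 1/8·3 + 1/8·3 + 1/4·2 = 2.9375 bits.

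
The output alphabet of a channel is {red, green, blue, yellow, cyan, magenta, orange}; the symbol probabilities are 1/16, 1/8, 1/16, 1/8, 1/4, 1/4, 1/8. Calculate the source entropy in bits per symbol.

2.625 bits

Each probability is a power of 1/2, so log₂(1/p) is an integer.
H = Σ p·log₂(1/p) = 1/16·4 + 1/8·3 + 1/16·4 + 1/8·3 + 1/4·2 + 1/4·2 + 1/8·3 = 2.625 bits.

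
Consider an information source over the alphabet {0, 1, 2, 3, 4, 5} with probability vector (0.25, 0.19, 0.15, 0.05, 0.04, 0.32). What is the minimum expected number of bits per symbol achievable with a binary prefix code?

Repeatedly combine the two least-probable nodes; the expected code length is the sum of the merged weights.
merge 1/25 + 1/20 → 9/100
merge 9/100 + 3/20 → 6/25
merge 19/100 + 6/25 → 43/100
merge 1/4 + 8/25 → 57/100
merge 43/100 + 57/100 → 1
L = 9/100 + 6/25 + 43/100 + 57/100 + 1 = 233/100 = 2.33 bits/symbol.

2.33 bits/symbol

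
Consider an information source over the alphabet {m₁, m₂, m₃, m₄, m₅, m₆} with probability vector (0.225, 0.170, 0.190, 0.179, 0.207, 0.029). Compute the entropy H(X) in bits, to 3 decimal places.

H = −Σ pᵢ log₂ pᵢ.
−0.225·log₂(0.225) = 0.4842
−0.170·log₂(0.170) = 0.4346
−0.190·log₂(0.190) = 0.4552
−0.179·log₂(0.179) = 0.4443
−0.207·log₂(0.207) = 0.4704
−0.029·log₂(0.029) = 0.1481
Sum ≈ 2.4368 → 2.437 bits.

2.437 bits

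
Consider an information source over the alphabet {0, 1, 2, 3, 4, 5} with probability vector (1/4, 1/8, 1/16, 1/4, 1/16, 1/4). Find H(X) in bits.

Each probability is a power of 1/2, so log₂(1/p) is an integer.
H = Σ p·log₂(1/p) = 1/4·2 + 1/8·3 + 1/16·4 + 1/4·2 + 1/16·4 + 1/4·2 = 2.375 bits.

2.375 bits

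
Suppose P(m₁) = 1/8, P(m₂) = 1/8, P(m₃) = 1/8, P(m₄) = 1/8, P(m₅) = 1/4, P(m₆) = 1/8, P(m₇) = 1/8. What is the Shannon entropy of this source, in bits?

2.75 bits

Each probability is a power of 1/2, so log₂(1/p) is an integer.
H = Σ p·log₂(1/p) = 1/8·3 + 1/8·3 + 1/8·3 + 1/8·3 + 1/4·2 + 1/8·3 + 1/8·3 = 2.75 bits.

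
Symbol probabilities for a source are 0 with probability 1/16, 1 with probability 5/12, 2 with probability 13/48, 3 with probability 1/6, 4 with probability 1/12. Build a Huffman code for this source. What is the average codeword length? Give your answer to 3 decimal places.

2.042 bits/symbol

Repeatedly combine the two least-probable nodes; the expected code length is the sum of the merged weights.
merge 1/16 + 1/12 → 7/48
merge 7/48 + 1/6 → 5/16
merge 13/48 + 5/16 → 7/12
merge 5/12 + 7/12 → 1
L = 7/48 + 5/16 + 7/12 + 1 = 49/24 ≈ 2.042 bits/symbol.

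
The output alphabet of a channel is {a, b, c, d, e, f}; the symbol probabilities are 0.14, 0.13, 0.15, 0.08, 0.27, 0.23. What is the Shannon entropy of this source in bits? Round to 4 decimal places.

2.4795 bits

H = −Σ pᵢ log₂ pᵢ.
−0.14·log₂(0.14) = 0.3971
−0.13·log₂(0.13) = 0.3826
−0.15·log₂(0.15) = 0.4105
−0.08·log₂(0.08) = 0.2915
−0.27·log₂(0.27) = 0.5100
−0.23·log₂(0.23) = 0.4877
Sum ≈ 2.4795 → 2.4795 bits.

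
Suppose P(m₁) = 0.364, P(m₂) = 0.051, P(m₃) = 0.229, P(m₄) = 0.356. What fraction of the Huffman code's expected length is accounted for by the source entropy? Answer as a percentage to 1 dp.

Entropy H = −Σ p log₂ p ≈ 1.7671 bits.
Huffman merges: 51/1000+229/1000→7/25; 7/25+89/250→159/250; 91/250+159/250→1. L = 479/250 ≈ 1.9160.
Efficiency = H/L = 1.7671/1.9160 = 92.2%.

92.2%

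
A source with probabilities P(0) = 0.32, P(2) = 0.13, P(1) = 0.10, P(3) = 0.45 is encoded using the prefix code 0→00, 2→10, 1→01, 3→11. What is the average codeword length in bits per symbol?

2 bits/symbol

L̄ = Σ pᵢ·ℓᵢ = 0.32·2 + 0.13·2 + 0.10·2 + 0.45·2 = 2 bits/symbol.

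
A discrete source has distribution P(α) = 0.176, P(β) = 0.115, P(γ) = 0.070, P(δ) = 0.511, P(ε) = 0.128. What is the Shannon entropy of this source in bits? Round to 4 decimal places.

1.9431 bits

H = −Σ pᵢ log₂ pᵢ.
−0.176·log₂(0.176) = 0.4411
−0.115·log₂(0.115) = 0.3588
−0.070·log₂(0.070) = 0.2686
−0.511·log₂(0.511) = 0.4950
−0.128·log₂(0.128) = 0.3796
Sum ≈ 1.9431 → 1.9431 bits.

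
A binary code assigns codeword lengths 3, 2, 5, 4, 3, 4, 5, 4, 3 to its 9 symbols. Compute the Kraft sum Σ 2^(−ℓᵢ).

With common denominator 2^5 = 32: Σ 2^(−ℓᵢ) = 4/32 + 8/32 + 1/32 + 2/32 + 4/32 + 2/32 + 1/32 + 2/32 + 4/32 = 28/32 = 0.875.

0.875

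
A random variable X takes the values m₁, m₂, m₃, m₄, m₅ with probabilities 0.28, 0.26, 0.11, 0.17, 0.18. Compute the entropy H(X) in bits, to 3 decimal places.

2.250 bits

H = −Σ pᵢ log₂ pᵢ.
−0.28·log₂(0.28) = 0.5142
−0.26·log₂(0.26) = 0.5053
−0.11·log₂(0.11) = 0.3503
−0.17·log₂(0.17) = 0.4346
−0.18·log₂(0.18) = 0.4453
Sum ≈ 2.2497 → 2.250 bits.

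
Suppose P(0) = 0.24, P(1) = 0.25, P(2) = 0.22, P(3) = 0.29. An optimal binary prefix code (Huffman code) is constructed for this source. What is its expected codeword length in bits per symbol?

Repeatedly combine the two least-probable nodes; the expected code length is the sum of the merged weights.
merge 11/50 + 6/25 → 23/50
merge 1/4 + 29/100 → 27/50
merge 23/50 + 27/50 → 1
L = 23/50 + 27/50 + 1 = 2 bits/symbol.

2 bits/symbol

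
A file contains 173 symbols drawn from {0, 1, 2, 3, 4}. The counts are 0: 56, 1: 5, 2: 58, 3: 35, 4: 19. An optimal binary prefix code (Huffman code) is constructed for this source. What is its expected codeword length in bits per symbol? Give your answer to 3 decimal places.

2.139 bits/symbol

Probabilities are the counts divided by 173.
Repeatedly combine the two least-probable nodes; the expected code length is the sum of the merged weights.
merge 5/173 + 19/173 → 24/173
merge 24/173 + 35/173 → 59/173
merge 56/173 + 58/173 → 114/173
merge 59/173 + 114/173 → 1
L = 24/173 + 59/173 + 114/173 + 1 = 370/173 ≈ 2.139 bits/symbol.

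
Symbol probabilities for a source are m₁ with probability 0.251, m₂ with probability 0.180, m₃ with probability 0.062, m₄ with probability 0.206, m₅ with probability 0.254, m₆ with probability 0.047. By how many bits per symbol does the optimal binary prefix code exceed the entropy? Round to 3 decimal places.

Entropy H = −Σ p log₂ p ≈ 2.3736 bits.
Huffman merges: 47/1000+31/500→109/1000; 109/1000+9/50→289/1000; 103/500+251/1000→457/1000; 127/500+289/1000→543/1000; 457/1000+543/1000→1. L = 1199/500 ≈ 2.3980.
L − H = 2.3980 − 2.3736 = 0.024 bits.

0.024 bits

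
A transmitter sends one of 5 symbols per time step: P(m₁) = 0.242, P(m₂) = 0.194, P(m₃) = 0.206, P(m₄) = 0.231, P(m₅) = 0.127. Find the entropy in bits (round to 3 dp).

2.290 bits

H = −Σ pᵢ log₂ pᵢ.
−0.242·log₂(0.242) = 0.4954
−0.194·log₂(0.194) = 0.4590
−0.206·log₂(0.206) = 0.4695
−0.231·log₂(0.231) = 0.4883
−0.127·log₂(0.127) = 0.3781
Sum ≈ 2.2903 → 2.290 bits.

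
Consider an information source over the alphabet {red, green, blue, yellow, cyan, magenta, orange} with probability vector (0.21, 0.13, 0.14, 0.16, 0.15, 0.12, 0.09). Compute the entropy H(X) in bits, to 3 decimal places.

H = −Σ pᵢ log₂ pᵢ.
−0.21·log₂(0.21) = 0.4728
−0.13·log₂(0.13) = 0.3826
−0.14·log₂(0.14) = 0.3971
−0.16·log₂(0.16) = 0.4230
−0.15·log₂(0.15) = 0.4105
−0.12·log₂(0.12) = 0.3671
−0.09·log₂(0.09) = 0.3127
Sum ≈ 2.7659 → 2.766 bits.

2.766 bits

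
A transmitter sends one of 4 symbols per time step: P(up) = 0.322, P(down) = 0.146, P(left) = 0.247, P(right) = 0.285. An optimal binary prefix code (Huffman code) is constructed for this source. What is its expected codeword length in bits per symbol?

2 bits/symbol

Repeatedly combine the two least-probable nodes; the expected code length is the sum of the merged weights.
merge 73/500 + 247/1000 → 393/1000
merge 57/200 + 161/500 → 607/1000
merge 393/1000 + 607/1000 → 1
L = 393/1000 + 607/1000 + 1 = 2 bits/symbol.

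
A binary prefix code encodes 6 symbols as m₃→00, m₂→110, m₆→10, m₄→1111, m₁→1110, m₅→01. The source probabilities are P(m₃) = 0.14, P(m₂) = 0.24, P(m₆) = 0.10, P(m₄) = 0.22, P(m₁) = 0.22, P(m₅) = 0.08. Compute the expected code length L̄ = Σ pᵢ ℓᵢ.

3.12 bits/symbol

L̄ = Σ pᵢ·ℓᵢ = 0.14·2 + 0.24·3 + 0.10·2 + 0.22·4 + 0.22·4 + 0.08·2 = 3.12 bits/symbol.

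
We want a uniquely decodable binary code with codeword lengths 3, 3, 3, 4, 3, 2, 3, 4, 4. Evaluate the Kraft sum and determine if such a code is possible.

With common denominator 2^4 = 16: Σ 2^(−ℓᵢ) = 2/16 + 2/16 + 2/16 + 1/16 + 2/16 + 4/16 + 2/16 + 1/16 + 1/16 = 17/16 = 1.0625.
Kraft's inequality requires Σ ≤ 1; here Σ = 1.0625 > 1, so no such prefix code exists.

1.0625; no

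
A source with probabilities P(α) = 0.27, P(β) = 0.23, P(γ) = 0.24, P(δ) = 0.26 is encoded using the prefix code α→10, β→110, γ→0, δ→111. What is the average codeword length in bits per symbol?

2.25 bits/symbol

L̄ = Σ pᵢ·ℓᵢ = 0.27·2 + 0.23·3 + 0.24·1 + 0.26·3 = 2.25 bits/symbol.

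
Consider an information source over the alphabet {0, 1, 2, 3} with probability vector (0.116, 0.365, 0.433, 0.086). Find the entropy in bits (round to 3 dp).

1.718 bits

H = −Σ pᵢ log₂ pᵢ.
−0.116·log₂(0.116) = 0.3605
−0.365·log₂(0.365) = 0.5307
−0.433·log₂(0.433) = 0.5229
−0.086·log₂(0.086) = 0.3044
Sum ≈ 1.7185 → 1.718 bits.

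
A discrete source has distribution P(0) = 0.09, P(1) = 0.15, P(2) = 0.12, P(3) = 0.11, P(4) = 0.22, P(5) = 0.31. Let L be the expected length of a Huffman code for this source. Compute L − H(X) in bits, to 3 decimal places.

0.025 bits

Entropy H = −Σ p log₂ p ≈ 2.4449 bits.
Huffman merges: 9/100+11/100→1/5; 3/25+3/20→27/100; 1/5+11/50→21/50; 27/100+31/100→29/50; 21/50+29/50→1. L = 247/100 ≈ 2.4700.
L − H = 2.4700 − 2.4449 = 0.025 bits.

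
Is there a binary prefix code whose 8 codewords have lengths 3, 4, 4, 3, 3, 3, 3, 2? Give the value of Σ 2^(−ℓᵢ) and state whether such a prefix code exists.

With common denominator 2^4 = 16: Σ 2^(−ℓᵢ) = 2/16 + 1/16 + 1/16 + 2/16 + 2/16 + 2/16 + 2/16 + 4/16 = 16/16 = 1.
Kraft's inequality requires Σ ≤ 1; here Σ = 1 ≤ 1, so such a prefix code exists.

1; yes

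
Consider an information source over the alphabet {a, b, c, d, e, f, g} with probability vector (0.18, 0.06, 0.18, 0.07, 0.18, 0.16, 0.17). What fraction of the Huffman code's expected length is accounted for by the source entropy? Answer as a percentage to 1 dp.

Entropy H = −Σ p log₂ p ≈ 2.7056 bits.
Huffman merges: 3/50+7/100→13/100; 13/100+4/25→29/100; 17/100+9/50→7/20; 9/50+9/50→9/25; 29/100+7/20→16/25; 9/25+16/25→1. L = 277/100 ≈ 2.7700.
Efficiency = H/L = 2.7056/2.7700 = 97.7%.

97.7%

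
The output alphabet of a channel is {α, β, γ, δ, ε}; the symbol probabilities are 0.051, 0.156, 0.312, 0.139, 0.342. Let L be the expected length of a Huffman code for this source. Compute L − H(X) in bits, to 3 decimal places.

Entropy H = −Σ p log₂ p ≈ 2.0865 bits.
Huffman merges: 51/1000+139/1000→19/100; 39/250+19/100→173/500; 39/125+171/500→327/500; 173/500+327/500→1. L = 219/100 ≈ 2.1900.
L − H = 2.1900 − 2.0865 = 0.104 bits.

0.104 bits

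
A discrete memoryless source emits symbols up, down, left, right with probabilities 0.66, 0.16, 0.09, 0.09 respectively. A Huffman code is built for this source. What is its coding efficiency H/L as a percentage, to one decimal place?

95.0%

Entropy H = −Σ p log₂ p ≈ 1.4440 bits.
Huffman merges: 9/100+9/100→9/50; 4/25+9/50→17/50; 17/50+33/50→1. L = 38/25 ≈ 1.5200.
Efficiency = H/L = 1.4440/1.5200 = 95.0%.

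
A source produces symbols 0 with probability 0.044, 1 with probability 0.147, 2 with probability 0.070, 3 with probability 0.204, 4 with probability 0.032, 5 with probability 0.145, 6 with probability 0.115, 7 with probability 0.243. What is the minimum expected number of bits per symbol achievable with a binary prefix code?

Repeatedly combine the two least-probable nodes; the expected code length is the sum of the merged weights.
merge 4/125 + 11/250 → 19/250
merge 7/100 + 19/250 → 73/500
merge 23/200 + 29/200 → 13/50
merge 73/500 + 147/1000 → 293/1000
merge 51/250 + 243/1000 → 447/1000
merge 13/50 + 293/1000 → 553/1000
merge 447/1000 + 553/1000 → 1
L = 19/250 + 73/500 + 13/50 + 293/1000 + 447/1000 + 553/1000 + 1 = 111/40 = 2.775 bits/symbol.

2.775 bits/symbol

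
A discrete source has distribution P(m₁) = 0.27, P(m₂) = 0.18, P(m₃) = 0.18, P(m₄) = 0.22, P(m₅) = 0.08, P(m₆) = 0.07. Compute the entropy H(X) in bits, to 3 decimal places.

2.441 bits

H = −Σ pᵢ log₂ pᵢ.
−0.27·log₂(0.27) = 0.5100
−0.18·log₂(0.18) = 0.4453
−0.18·log₂(0.18) = 0.4453
−0.22·log₂(0.22) = 0.4806
−0.08·log₂(0.08) = 0.2915
−0.07·log₂(0.07) = 0.2686
Sum ≈ 2.4413 → 2.441 bits.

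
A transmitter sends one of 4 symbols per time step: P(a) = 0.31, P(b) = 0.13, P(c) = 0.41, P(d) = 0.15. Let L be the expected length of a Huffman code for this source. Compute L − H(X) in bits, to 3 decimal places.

Entropy H = −Σ p log₂ p ≈ 1.8444 bits.
Huffman merges: 13/100+3/20→7/25; 7/25+31/100→59/100; 41/100+59/100→1. L = 187/100 ≈ 1.8700.
L − H = 1.8700 − 1.8444 = 0.026 bits.

0.026 bits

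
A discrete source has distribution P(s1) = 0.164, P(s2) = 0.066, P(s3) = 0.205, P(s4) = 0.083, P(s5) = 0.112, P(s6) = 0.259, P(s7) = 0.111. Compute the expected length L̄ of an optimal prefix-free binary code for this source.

Repeatedly combine the two least-probable nodes; the expected code length is the sum of the merged weights.
merge 33/500 + 83/1000 → 149/1000
merge 111/1000 + 14/125 → 223/1000
merge 149/1000 + 41/250 → 313/1000
merge 41/200 + 223/1000 → 107/250
merge 259/1000 + 313/1000 → 143/250
merge 107/250 + 143/250 → 1
L = 149/1000 + 223/1000 + 313/1000 + 107/250 + 143/250 + 1 = 537/200 = 2.685 bits/symbol.

2.685 bits/symbol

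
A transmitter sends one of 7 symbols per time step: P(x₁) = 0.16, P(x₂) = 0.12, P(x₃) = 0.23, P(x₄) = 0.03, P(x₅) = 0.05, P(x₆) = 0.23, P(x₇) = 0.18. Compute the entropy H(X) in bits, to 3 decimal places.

H = −Σ pᵢ log₂ pᵢ.
−0.16·log₂(0.16) = 0.4230
−0.12·log₂(0.12) = 0.3671
−0.23·log₂(0.23) = 0.4877
−0.03·log₂(0.03) = 0.1518
−0.05·log₂(0.05) = 0.2161
−0.23·log₂(0.23) = 0.4877
−0.18·log₂(0.18) = 0.4453
Sum ≈ 2.5786 → 2.579 bits.

2.579 bits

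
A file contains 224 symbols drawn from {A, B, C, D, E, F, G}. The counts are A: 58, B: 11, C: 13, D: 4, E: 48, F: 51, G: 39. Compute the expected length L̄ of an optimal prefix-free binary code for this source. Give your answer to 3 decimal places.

2.491 bits/symbol

Probabilities are the counts divided by 224.
Repeatedly combine the two least-probable nodes; the expected code length is the sum of the merged weights.
merge 1/56 + 11/224 → 15/224
merge 13/224 + 15/224 → 1/8
merge 1/8 + 39/224 → 67/224
merge 3/14 + 51/224 → 99/224
merge 29/112 + 67/224 → 125/224
merge 99/224 + 125/224 → 1
L = 15/224 + 1/8 + 67/224 + 99/224 + 125/224 + 1 = 279/112 ≈ 2.491 bits/symbol.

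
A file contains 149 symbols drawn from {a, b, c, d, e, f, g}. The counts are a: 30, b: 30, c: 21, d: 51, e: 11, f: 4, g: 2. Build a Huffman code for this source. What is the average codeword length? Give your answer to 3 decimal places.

Probabilities are the counts divided by 149.
Repeatedly combine the two least-probable nodes; the expected code length is the sum of the merged weights.
merge 2/149 + 4/149 → 6/149
merge 6/149 + 11/149 → 17/149
merge 17/149 + 21/149 → 38/149
merge 30/149 + 30/149 → 60/149
merge 38/149 + 51/149 → 89/149
merge 60/149 + 89/149 → 1
L = 6/149 + 17/149 + 38/149 + 60/149 + 89/149 + 1 = 359/149 ≈ 2.409 bits/symbol.

2.409 bits/symbol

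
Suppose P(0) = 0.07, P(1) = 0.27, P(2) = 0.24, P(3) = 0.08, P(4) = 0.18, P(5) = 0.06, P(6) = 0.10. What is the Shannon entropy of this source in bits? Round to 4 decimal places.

2.5853 bits

H = −Σ pᵢ log₂ pᵢ.
−0.07·log₂(0.07) = 0.2686
−0.27·log₂(0.27) = 0.5100
−0.24·log₂(0.24) = 0.4941
−0.08·log₂(0.08) = 0.2915
−0.18·log₂(0.18) = 0.4453
−0.06·log₂(0.06) = 0.2435
−0.10·log₂(0.10) = 0.3322
Sum ≈ 2.5853 → 2.5853 bits.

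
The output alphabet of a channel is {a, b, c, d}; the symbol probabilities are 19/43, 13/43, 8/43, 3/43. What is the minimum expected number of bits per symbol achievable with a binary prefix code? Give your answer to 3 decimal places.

Repeatedly combine the two least-probable nodes; the expected code length is the sum of the merged weights.
merge 3/43 + 8/43 → 11/43
merge 11/43 + 13/43 → 24/43
merge 19/43 + 24/43 → 1
L = 11/43 + 24/43 + 1 = 78/43 ≈ 1.814 bits/symbol.

1.814 bits/symbol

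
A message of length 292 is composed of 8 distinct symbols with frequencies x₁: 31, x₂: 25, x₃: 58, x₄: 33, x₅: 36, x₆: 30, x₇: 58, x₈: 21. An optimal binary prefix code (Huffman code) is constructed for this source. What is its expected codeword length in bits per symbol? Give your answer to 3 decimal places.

2.959 bits/symbol

Probabilities are the counts divided by 292.
Repeatedly combine the two least-probable nodes; the expected code length is the sum of the merged weights.
merge 21/292 + 25/292 → 23/146
merge 15/146 + 31/292 → 61/292
merge 33/292 + 9/73 → 69/292
merge 23/146 + 29/146 → 26/73
merge 29/146 + 61/292 → 119/292
merge 69/292 + 26/73 → 173/292
merge 119/292 + 173/292 → 1
L = 23/146 + 61/292 + 69/292 + 26/73 + 119/292 + 173/292 + 1 = 216/73 ≈ 2.959 bits/symbol.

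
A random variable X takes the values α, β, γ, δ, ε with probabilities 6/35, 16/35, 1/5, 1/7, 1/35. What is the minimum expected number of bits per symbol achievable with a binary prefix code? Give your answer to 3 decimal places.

Repeatedly combine the two least-probable nodes; the expected code length is the sum of the merged weights.
merge 1/35 + 1/7 → 6/35
merge 6/35 + 6/35 → 12/35
merge 1/5 + 12/35 → 19/35
merge 16/35 + 19/35 → 1
L = 6/35 + 12/35 + 19/35 + 1 = 72/35 ≈ 2.057 bits/symbol.

2.057 bits/symbol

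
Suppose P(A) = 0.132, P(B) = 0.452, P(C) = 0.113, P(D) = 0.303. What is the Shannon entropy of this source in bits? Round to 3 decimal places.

1.781 bits

H = −Σ pᵢ log₂ pᵢ.
−0.132·log₂(0.132) = 0.3856
−0.452·log₂(0.452) = 0.5178
−0.113·log₂(0.113) = 0.3555
−0.303·log₂(0.303) = 0.5220
Sum ≈ 1.7808 → 1.781 bits.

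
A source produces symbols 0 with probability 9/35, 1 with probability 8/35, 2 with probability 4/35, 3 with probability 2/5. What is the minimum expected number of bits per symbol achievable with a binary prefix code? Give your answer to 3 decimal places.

1.943 bits/symbol

Repeatedly combine the two least-probable nodes; the expected code length is the sum of the merged weights.
merge 4/35 + 8/35 → 12/35
merge 9/35 + 12/35 → 3/5
merge 2/5 + 3/5 → 1
L = 12/35 + 3/5 + 1 = 68/35 ≈ 1.943 bits/symbol.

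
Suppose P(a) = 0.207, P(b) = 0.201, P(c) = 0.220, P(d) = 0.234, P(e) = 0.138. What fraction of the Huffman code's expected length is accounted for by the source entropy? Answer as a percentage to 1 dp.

98.4%

Entropy H = −Σ p log₂ p ≈ 2.3008 bits.
Huffman merges: 69/500+201/1000→339/1000; 207/1000+11/50→427/1000; 117/500+339/1000→573/1000; 427/1000+573/1000→1. L = 2339/1000 ≈ 2.3390.
Efficiency = H/L = 2.3008/2.3390 = 98.4%.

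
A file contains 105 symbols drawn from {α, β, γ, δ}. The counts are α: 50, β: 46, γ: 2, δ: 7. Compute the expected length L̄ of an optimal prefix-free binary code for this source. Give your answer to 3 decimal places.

Probabilities are the counts divided by 105.
Repeatedly combine the two least-probable nodes; the expected code length is the sum of the merged weights.
merge 2/105 + 1/15 → 3/35
merge 3/35 + 46/105 → 11/21
merge 10/21 + 11/21 → 1
L = 3/35 + 11/21 + 1 = 169/105 ≈ 1.610 bits/symbol.

1.610 bits/symbol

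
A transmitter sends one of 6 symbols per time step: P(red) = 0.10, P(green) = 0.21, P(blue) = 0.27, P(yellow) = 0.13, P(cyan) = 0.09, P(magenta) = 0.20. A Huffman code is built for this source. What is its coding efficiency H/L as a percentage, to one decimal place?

Entropy H = −Σ p log₂ p ≈ 2.4747 bits.
Huffman merges: 9/100+1/10→19/100; 13/100+19/100→8/25; 1/5+21/100→41/100; 27/100+8/25→59/100; 41/100+59/100→1. L = 251/100 ≈ 2.5100.
Efficiency = H/L = 2.4747/2.5100 = 98.6%.

98.6%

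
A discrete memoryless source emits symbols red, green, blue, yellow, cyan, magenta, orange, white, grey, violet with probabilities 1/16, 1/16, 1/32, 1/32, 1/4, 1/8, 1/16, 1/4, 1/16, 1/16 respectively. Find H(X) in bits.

2.9375 bits

Each probability is a power of 1/2, so log₂(1/p) is an integer.
H = Σ p·log₂(1/p) = 1/16·4 + 1/16·4 + 1/32·5 + 1/32·5 + 1/4·2 + 1/8·3 + 1/16·4 + 1/4·2 + 1/16·4 + 1/16·4 = 2.9375 bits.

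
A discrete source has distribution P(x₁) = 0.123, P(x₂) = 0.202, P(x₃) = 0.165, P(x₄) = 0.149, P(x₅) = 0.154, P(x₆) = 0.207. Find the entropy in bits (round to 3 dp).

H = −Σ pᵢ log₂ pᵢ.
−0.123·log₂(0.123) = 0.3719
−0.202·log₂(0.202) = 0.4661
−0.165·log₂(0.165) = 0.4289
−0.149·log₂(0.149) = 0.4092
−0.154·log₂(0.154) = 0.4156
−0.207·log₂(0.207) = 0.4704
Sum ≈ 2.5622 → 2.562 bits.

2.562 bits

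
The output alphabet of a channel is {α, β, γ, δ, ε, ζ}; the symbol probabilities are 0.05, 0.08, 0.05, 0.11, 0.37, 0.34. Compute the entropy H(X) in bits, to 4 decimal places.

H = −Σ pᵢ log₂ pᵢ.
−0.05·log₂(0.05) = 0.2161
−0.08·log₂(0.08) = 0.2915
−0.05·log₂(0.05) = 0.2161
−0.11·log₂(0.11) = 0.3503
−0.37·log₂(0.37) = 0.5307
−0.34·log₂(0.34) = 0.5292
Sum ≈ 2.1339 → 2.1339 bits.

2.1339 bits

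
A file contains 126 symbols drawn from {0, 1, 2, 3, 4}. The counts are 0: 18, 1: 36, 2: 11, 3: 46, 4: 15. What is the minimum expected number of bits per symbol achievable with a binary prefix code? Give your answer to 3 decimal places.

2.190 bits/symbol

Probabilities are the counts divided by 126.
Repeatedly combine the two least-probable nodes; the expected code length is the sum of the merged weights.
merge 11/126 + 5/42 → 13/63
merge 1/7 + 13/63 → 22/63
merge 2/7 + 22/63 → 40/63
merge 23/63 + 40/63 → 1
L = 13/63 + 22/63 + 40/63 + 1 = 46/21 ≈ 2.190 bits/symbol.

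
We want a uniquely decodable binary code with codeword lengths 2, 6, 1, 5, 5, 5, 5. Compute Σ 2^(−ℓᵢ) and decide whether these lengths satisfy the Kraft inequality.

0.890625; yes

With common denominator 2^6 = 64: Σ 2^(−ℓᵢ) = 16/64 + 1/64 + 32/64 + 2/64 + 2/64 + 2/64 + 2/64 = 57/64 = 0.890625.
Kraft's inequality requires Σ ≤ 1; here Σ = 0.890625 ≤ 1, so such a prefix code exists.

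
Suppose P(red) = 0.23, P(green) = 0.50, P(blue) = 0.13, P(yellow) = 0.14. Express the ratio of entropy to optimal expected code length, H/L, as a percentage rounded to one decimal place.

99.9%

Entropy H = −Σ p log₂ p ≈ 1.7674 bits.
Huffman merges: 13/100+7/50→27/100; 23/100+27/100→1/2; 1/2+1/2→1. L = 177/100 ≈ 1.7700.
Efficiency = H/L = 1.7674/1.7700 = 99.9%.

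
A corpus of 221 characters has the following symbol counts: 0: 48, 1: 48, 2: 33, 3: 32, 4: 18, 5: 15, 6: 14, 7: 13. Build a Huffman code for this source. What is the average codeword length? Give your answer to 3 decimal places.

Probabilities are the counts divided by 221.
Repeatedly combine the two least-probable nodes; the expected code length is the sum of the merged weights.
merge 1/17 + 14/221 → 27/221
merge 15/221 + 18/221 → 33/221
merge 27/221 + 32/221 → 59/221
merge 33/221 + 33/221 → 66/221
merge 48/221 + 48/221 → 96/221
merge 59/221 + 66/221 → 125/221
merge 96/221 + 125/221 → 1
L = 27/221 + 33/221 + 59/221 + 66/221 + 96/221 + 125/221 + 1 = 627/221 ≈ 2.837 bits/symbol.

2.837 bits/symbol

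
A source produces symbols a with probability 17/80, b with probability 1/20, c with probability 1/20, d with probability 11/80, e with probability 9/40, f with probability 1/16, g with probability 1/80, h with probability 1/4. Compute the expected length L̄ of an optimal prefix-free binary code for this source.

Repeatedly combine the two least-probable nodes; the expected code length is the sum of the merged weights.
merge 1/80 + 1/20 → 1/16
merge 1/20 + 1/16 → 9/80
merge 1/16 + 9/80 → 7/40
merge 11/80 + 7/40 → 5/16
merge 17/80 + 9/40 → 7/16
merge 1/4 + 5/16 → 9/16
merge 7/16 + 9/16 → 1
L = 1/16 + 9/80 + 7/40 + 5/16 + 7/16 + 9/16 + 1 = 213/80 = 2.6625 bits/symbol.

2.6625 bits/symbol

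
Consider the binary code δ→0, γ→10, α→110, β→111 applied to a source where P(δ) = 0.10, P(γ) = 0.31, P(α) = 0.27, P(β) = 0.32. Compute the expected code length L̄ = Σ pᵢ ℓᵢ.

L̄ = Σ pᵢ·ℓᵢ = 0.10·1 + 0.31·2 + 0.27·3 + 0.32·3 = 2.49 bits/symbol.

2.49 bits/symbol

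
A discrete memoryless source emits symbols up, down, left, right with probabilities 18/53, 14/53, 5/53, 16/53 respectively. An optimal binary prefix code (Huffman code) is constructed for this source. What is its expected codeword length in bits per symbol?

2 bits/symbol

Repeatedly combine the two least-probable nodes; the expected code length is the sum of the merged weights.
merge 5/53 + 14/53 → 19/53
merge 16/53 + 18/53 → 34/53
merge 19/53 + 34/53 → 1
L = 19/53 + 34/53 + 1 = 2 bits/symbol.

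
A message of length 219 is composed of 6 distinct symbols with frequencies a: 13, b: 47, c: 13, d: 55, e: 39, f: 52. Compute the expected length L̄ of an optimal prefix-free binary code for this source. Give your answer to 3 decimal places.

2.416 bits/symbol

Probabilities are the counts divided by 219.
Repeatedly combine the two least-probable nodes; the expected code length is the sum of the merged weights.
merge 13/219 + 13/219 → 26/219
merge 26/219 + 13/73 → 65/219
merge 47/219 + 52/219 → 33/73
merge 55/219 + 65/219 → 40/73
merge 33/73 + 40/73 → 1
L = 26/219 + 65/219 + 33/73 + 40/73 + 1 = 529/219 ≈ 2.416 bits/symbol.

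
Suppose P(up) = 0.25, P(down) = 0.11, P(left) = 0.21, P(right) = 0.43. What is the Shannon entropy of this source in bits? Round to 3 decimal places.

H = −Σ pᵢ log₂ pᵢ.
−0.25·log₂(0.25) = 0.5000
−0.11·log₂(0.11) = 0.3503
−0.21·log₂(0.21) = 0.4728
−0.43·log₂(0.43) = 0.5236
Sum ≈ 1.8467 → 1.847 bits.

1.847 bits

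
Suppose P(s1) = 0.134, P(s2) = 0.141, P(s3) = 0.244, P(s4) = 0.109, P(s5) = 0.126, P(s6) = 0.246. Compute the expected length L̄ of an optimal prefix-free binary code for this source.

2.51 bits/symbol

Repeatedly combine the two least-probable nodes; the expected code length is the sum of the merged weights.
merge 109/1000 + 63/500 → 47/200
merge 67/500 + 141/1000 → 11/40
merge 47/200 + 61/250 → 479/1000
merge 123/500 + 11/40 → 521/1000
merge 479/1000 + 521/1000 → 1
L = 47/200 + 11/40 + 479/1000 + 521/1000 + 1 = 251/100 = 2.51 bits/symbol.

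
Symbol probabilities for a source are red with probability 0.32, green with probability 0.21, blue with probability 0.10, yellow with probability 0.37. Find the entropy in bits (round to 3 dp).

H = −Σ pᵢ log₂ pᵢ.
−0.32·log₂(0.32) = 0.5260
−0.21·log₂(0.21) = 0.4728
−0.10·log₂(0.10) = 0.3322
−0.37·log₂(0.37) = 0.5307
Sum ≈ 1.8618 → 1.862 bits.

1.862 bits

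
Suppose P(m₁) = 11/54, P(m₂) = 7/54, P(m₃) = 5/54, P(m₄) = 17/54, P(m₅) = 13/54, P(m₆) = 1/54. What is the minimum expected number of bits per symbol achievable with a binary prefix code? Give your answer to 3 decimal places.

Repeatedly combine the two least-probable nodes; the expected code length is the sum of the merged weights.
merge 1/54 + 5/54 → 1/9
merge 1/9 + 7/54 → 13/54
merge 11/54 + 13/54 → 4/9
merge 13/54 + 17/54 → 5/9
merge 4/9 + 5/9 → 1
L = 1/9 + 13/54 + 4/9 + 5/9 + 1 = 127/54 ≈ 2.352 bits/symbol.

2.352 bits/symbol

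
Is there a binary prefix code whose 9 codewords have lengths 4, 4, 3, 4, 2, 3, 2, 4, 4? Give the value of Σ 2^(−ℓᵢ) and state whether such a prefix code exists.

With common denominator 2^4 = 16: Σ 2^(−ℓᵢ) = 1/16 + 1/16 + 2/16 + 1/16 + 4/16 + 2/16 + 4/16 + 1/16 + 1/16 = 17/16 = 1.0625.
Kraft's inequality requires Σ ≤ 1; here Σ = 1.0625 > 1, so no such prefix code exists.

1.0625; no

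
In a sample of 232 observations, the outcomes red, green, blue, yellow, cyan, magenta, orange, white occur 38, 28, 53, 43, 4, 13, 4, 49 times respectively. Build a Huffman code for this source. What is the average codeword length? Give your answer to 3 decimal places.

Probabilities are the counts divided by 232.
Repeatedly combine the two least-probable nodes; the expected code length is the sum of the merged weights.
merge 1/58 + 1/58 → 1/29
merge 1/29 + 13/232 → 21/232
merge 21/232 + 7/58 → 49/232
merge 19/116 + 43/232 → 81/232
merge 49/232 + 49/232 → 49/116
merge 53/232 + 81/232 → 67/116
merge 49/116 + 67/116 → 1
L = 1/29 + 21/232 + 49/232 + 81/232 + 49/116 + 67/116 + 1 = 623/232 ≈ 2.685 bits/symbol.

2.685 bits/symbol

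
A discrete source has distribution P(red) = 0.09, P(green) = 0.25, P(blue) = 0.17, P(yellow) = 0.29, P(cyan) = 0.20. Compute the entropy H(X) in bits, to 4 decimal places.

H = −Σ pᵢ log₂ pᵢ.
−0.09·log₂(0.09) = 0.3127
−0.25·log₂(0.25) = 0.5000
−0.17·log₂(0.17) = 0.4346
−0.29·log₂(0.29) = 0.5179
−0.20·log₂(0.20) = 0.4644
Sum ≈ 2.2295 → 2.2295 bits.

2.2295 bits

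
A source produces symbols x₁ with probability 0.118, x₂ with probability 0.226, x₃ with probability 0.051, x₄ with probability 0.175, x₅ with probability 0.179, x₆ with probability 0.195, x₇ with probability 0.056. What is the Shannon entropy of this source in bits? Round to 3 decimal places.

H = −Σ pᵢ log₂ pᵢ.
−0.118·log₂(0.118) = 0.3638
−0.226·log₂(0.226) = 0.4849
−0.051·log₂(0.051) = 0.2190
−0.175·log₂(0.175) = 0.4401
−0.179·log₂(0.179) = 0.4443
−0.195·log₂(0.195) = 0.4599
−0.056·log₂(0.056) = 0.2329
Sum ≈ 2.6448 → 2.645 bits.

2.645 bits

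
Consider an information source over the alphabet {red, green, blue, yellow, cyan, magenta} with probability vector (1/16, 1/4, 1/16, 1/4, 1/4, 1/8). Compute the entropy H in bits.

Each probability is a power of 1/2, so log₂(1/p) is an integer.
H = Σ p·log₂(1/p) = 1/16·4 + 1/4·2 + 1/16·4 + 1/4·2 + 1/4·2 + 1/8·3 = 2.375 bits.

2.375 bits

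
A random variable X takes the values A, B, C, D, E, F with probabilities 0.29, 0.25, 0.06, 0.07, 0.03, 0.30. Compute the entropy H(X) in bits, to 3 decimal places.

2.203 bits

H = −Σ pᵢ log₂ pᵢ.
−0.29·log₂(0.29) = 0.5179
−0.25·log₂(0.25) = 0.5000
−0.06·log₂(0.06) = 0.2435
−0.07·log₂(0.07) = 0.2686
−0.03·log₂(0.03) = 0.1518
−0.30·log₂(0.30) = 0.5211
Sum ≈ 2.2028 → 2.203 bits.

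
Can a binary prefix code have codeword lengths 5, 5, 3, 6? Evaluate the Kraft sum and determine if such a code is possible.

0.203125; yes

With common denominator 2^6 = 64: Σ 2^(−ℓᵢ) = 2/64 + 2/64 + 8/64 + 1/64 = 13/64 = 0.203125.
Kraft's inequality requires Σ ≤ 1; here Σ = 0.203125 ≤ 1, so such a prefix code exists.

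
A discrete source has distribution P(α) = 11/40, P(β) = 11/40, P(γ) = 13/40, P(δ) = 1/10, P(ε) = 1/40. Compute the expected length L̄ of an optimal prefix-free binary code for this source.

2.125 bits/symbol

Repeatedly combine the two least-probable nodes; the expected code length is the sum of the merged weights.
merge 1/40 + 1/10 → 1/8
merge 1/8 + 11/40 → 2/5
merge 11/40 + 13/40 → 3/5
merge 2/5 + 3/5 → 1
L = 1/8 + 2/5 + 3/5 + 1 = 17/8 = 2.125 bits/symbol.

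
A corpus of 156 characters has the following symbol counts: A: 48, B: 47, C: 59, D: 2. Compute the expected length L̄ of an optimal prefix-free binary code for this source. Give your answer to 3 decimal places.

1.936 bits/symbol

Probabilities are the counts divided by 156.
Repeatedly combine the two least-probable nodes; the expected code length is the sum of the merged weights.
merge 1/78 + 47/156 → 49/156
merge 4/13 + 49/156 → 97/156
merge 59/156 + 97/156 → 1
L = 49/156 + 97/156 + 1 = 151/78 ≈ 1.936 bits/symbol.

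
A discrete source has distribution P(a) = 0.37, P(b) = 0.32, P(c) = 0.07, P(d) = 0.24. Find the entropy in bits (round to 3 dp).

1.819 bits

H = −Σ pᵢ log₂ pᵢ.
−0.37·log₂(0.37) = 0.5307
−0.32·log₂(0.32) = 0.5260
−0.07·log₂(0.07) = 0.2686
−0.24·log₂(0.24) = 0.4941
Sum ≈ 1.8195 → 1.819 bits.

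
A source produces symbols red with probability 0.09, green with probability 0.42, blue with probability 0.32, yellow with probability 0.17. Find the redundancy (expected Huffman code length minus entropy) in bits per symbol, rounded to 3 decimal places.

Entropy H = −Σ p log₂ p ≈ 1.7989 bits.
Huffman merges: 9/100+17/100→13/50; 13/50+8/25→29/50; 21/50+29/50→1. L = 46/25 ≈ 1.8400.
L − H = 1.8400 − 1.7989 = 0.041 bits.

0.041 bits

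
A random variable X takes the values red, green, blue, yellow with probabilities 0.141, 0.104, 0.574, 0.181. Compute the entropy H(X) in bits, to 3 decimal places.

H = −Σ pᵢ log₂ pᵢ.
−0.141·log₂(0.141) = 0.3985
−0.104·log₂(0.104) = 0.3396
−0.574·log₂(0.574) = 0.4597
−0.181·log₂(0.181) = 0.4463
Sum ≈ 1.6441 → 1.644 bits.

1.644 bits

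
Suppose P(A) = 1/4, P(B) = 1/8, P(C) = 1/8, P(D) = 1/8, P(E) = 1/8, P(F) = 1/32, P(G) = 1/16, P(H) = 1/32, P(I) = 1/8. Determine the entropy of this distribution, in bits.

2.9375 bits

Each probability is a power of 1/2, so log₂(1/p) is an integer.
H = Σ p·log₂(1/p) = 1/4·2 + 1/8·3 + 1/8·3 + 1/8·3 + 1/8·3 + 1/32·5 + 1/16·4 + 1/32·5 + 1/8·3 = 2.9375 bits.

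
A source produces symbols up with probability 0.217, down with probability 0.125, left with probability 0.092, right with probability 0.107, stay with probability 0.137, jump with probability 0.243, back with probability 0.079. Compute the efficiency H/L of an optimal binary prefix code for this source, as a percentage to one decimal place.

Entropy H = −Σ p log₂ p ≈ 2.6931 bits.
Huffman merges: 79/1000+23/250→171/1000; 107/1000+1/8→29/125; 137/1000+171/1000→77/250; 217/1000+29/125→449/1000; 243/1000+77/250→551/1000; 449/1000+551/1000→1. L = 2711/1000 ≈ 2.7110.
Efficiency = H/L = 2.6931/2.7110 = 99.3%.

99.3%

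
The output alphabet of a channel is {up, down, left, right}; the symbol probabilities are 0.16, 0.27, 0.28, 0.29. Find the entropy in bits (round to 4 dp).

1.9652 bits

H = −Σ pᵢ log₂ pᵢ.
−0.16·log₂(0.16) = 0.4230
−0.27·log₂(0.27) = 0.5100
−0.28·log₂(0.28) = 0.5142
−0.29·log₂(0.29) = 0.5179
Sum ≈ 1.9652 → 1.9652 bits.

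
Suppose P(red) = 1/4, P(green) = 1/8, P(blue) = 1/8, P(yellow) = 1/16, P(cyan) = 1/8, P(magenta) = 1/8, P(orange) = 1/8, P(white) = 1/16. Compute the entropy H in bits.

Each probability is a power of 1/2, so log₂(1/p) is an integer.
H = Σ p·log₂(1/p) = 1/4·2 + 1/8·3 + 1/8·3 + 1/16·4 + 1/8·3 + 1/8·3 + 1/8·3 + 1/16·4 = 2.875 bits.

2.875 bits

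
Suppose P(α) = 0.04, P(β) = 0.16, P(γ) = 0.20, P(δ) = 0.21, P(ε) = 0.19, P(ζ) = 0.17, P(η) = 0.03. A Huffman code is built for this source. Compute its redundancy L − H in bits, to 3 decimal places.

0.072 bits

Entropy H = −Σ p log₂ p ≈ 2.5876 bits.
Huffman merges: 3/100+1/25→7/100; 7/100+4/25→23/100; 17/100+19/100→9/25; 1/5+21/100→41/100; 23/100+9/25→59/100; 41/100+59/100→1. L = 133/50 ≈ 2.6600.
L − H = 2.6600 − 2.5876 = 0.072 bits.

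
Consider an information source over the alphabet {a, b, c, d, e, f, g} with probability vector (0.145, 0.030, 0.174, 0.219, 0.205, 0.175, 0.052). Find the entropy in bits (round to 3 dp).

H = −Σ pᵢ log₂ pᵢ.
−0.145·log₂(0.145) = 0.4040
−0.030·log₂(0.030) = 0.1518
−0.174·log₂(0.174) = 0.4390
−0.219·log₂(0.219) = 0.4798
−0.205·log₂(0.205) = 0.4687
−0.175·log₂(0.175) = 0.4401
−0.052·log₂(0.052) = 0.2218
Sum ≈ 2.6051 → 2.605 bits.

2.605 bits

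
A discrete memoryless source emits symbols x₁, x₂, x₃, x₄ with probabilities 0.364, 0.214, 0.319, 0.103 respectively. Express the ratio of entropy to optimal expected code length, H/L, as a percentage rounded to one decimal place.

Entropy H = −Σ p log₂ p ≈ 1.8703 bits.
Huffman merges: 103/1000+107/500→317/1000; 317/1000+319/1000→159/250; 91/250+159/250→1. L = 1953/1000 ≈ 1.9530.
Efficiency = H/L = 1.8703/1.9530 = 95.8%.

95.8%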